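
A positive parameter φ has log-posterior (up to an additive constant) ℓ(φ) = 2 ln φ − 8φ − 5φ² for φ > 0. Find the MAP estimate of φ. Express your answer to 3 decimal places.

ℓ'(φ) = 2/φ − 8 − 10φ. Setting this to zero and multiplying by φ: 10φ² + 8φ − 2 = 0.
φ = (−8 + √(8² + 4·10·2)) / (2·10) = (−8 + √144) / 20 = (−8 + 12)/20 = 1/5.
ℓ''(φ) = −2/φ² − 10 < 0, confirming a maximum.

φ̂_MAP = 0.200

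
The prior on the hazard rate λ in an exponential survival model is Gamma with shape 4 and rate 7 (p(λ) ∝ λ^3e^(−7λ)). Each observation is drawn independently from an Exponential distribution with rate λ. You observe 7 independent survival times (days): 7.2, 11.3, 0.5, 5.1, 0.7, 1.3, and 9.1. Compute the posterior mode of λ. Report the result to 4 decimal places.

The Exponential(rate=λ) likelihood is ∝ λ^n e^(−λΣtᵢ). Here n = 7 and Σtᵢ = 7.2 + 11.3 + 0.5 + 5.1 + 0.7 + 1.3 + 9.1 = 35.2.
Posterior ∝ λ^3e^(−7λ) · λ^7e^(−35.2λ) = λ^10e^(−42.2λ), i.e. Gamma(11, 42.2).
Mode = (a−1)/b = 10/42.2 ≈ 0.2370.

λ̂_MAP = 0.2370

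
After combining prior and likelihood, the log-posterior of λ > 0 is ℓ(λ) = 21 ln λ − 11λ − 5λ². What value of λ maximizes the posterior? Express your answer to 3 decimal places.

ℓ'(λ) = 21/λ − 11 − 10λ. Setting this to zero and multiplying by λ: 10λ² + 11λ − 21 = 0.
λ = (−11 + √(11² + 4·10·21)) / (2·10) = (−11 + √961) / 20 = (−11 + 31)/20 = 1.
ℓ''(λ) = −21/λ² − 10 < 0, confirming a maximum.

λ̂_MAP = 1.000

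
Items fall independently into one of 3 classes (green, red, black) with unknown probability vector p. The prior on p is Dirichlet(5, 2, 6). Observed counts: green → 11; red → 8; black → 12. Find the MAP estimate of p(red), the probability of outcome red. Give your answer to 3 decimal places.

MAP estimate of p(red) = 0.220

The posterior is Dirichlet(αᵢ + nᵢ) = Dirichlet(16, 10, 18).
For a Dirichlet(a₁,…,a_K) with all aᵢ > 1, the mode has j-th component (aⱼ − 1)/(Σaᵢ − K).
Here Σaᵢ = 44 and K = 3, so p(red) = (10 − 1)/(44 − 3) = 9/41 ≈ 0.220.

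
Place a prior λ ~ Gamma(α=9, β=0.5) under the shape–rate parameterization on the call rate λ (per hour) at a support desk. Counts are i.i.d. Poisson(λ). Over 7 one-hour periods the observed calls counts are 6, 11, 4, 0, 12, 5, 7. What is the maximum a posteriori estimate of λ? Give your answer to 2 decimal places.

Σxᵢ = 6+11+4+0+12+5+7 = 45, with n = 7.
Posterior ∝ λ^8e^(−0.5λ) · λ^45e^(−7λ) = λ^53e^(−7.5λ), i.e. Gamma(shape=54, rate=7.5).
The mode of a Gamma(a, b) with a ≥ 1 (shape–rate) is (a−1)/b = 53/7.5 ≈ 7.07.

λ̂_MAP = 7.07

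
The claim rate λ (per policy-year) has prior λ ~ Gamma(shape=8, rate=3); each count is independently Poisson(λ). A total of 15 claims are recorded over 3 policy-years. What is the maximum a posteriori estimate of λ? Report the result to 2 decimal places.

λ̂_MAP = 3.67

Σxᵢ = 15, n = 3.
Posterior ∝ λ^7e^(−3λ) · λ^15e^(−3λ) = λ^22e^(−6λ), i.e. Gamma(shape=23, rate=6).
The mode of a Gamma(a, b) with a ≥ 1 (shape–rate) is (a−1)/b = 22/6 ≈ 3.67.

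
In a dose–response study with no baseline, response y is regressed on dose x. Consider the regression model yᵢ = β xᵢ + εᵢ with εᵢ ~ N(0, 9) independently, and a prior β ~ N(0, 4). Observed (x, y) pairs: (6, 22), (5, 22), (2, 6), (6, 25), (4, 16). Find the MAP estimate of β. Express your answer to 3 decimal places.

log p(β | y) = −Σ(yᵢ − βxᵢ)²/(2·9) − β²/(2·4) + const.
Setting the derivative to zero: Σxᵢ(yᵢ − βxᵢ)/9 − β/4 = 0, so β = Σxᵢyᵢ / (Σxᵢ² + σ²/τ²).
Σxᵢyᵢ = 6·22 + 5·22 + 2·6 + 6·25 + 4·16 = 468; Σxᵢ² = 117; σ²/τ² = 2.25.
β̂_MAP = 468 / (117 + 2.25) = 468/119.25 ≈ 3.925.

β̂_MAP = 3.925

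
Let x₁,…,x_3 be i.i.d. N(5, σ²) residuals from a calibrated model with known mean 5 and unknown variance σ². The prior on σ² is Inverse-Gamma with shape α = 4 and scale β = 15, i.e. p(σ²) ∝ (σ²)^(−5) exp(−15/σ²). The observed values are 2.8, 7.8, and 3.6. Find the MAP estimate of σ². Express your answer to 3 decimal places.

Sum of squared deviations about the known mean: SS = (2.8−5)² + (7.8−5)² + (3.6−5)² = 14.64.
The Normal likelihood contributes (σ²)^(−n/2) exp(−SS/(2σ²)), so the posterior is Inverse-Gamma(α + n/2, β + SS/2) = Inverse-Gamma(5.5, 22.32).
The mode of Inverse-Gamma(a, b) is b/(a+1) = 22.32/6.5 ≈ 3.434.

σ̂²_MAP = 3.434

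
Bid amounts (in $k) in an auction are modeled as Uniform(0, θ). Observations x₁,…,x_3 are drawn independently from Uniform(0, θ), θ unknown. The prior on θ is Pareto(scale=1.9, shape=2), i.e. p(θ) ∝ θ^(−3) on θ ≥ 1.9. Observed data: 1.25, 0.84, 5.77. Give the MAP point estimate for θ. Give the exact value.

The Uniform(0, θ) likelihood is θ^(−n) for θ ≥ max(xᵢ), zero otherwise. Here max(xᵢ) = 5.77.
Posterior ∝ θ^(−3) · θ^(−3) = θ^(−6) on θ ≥ max(1.9, 5.77) = 5.77.
This density is strictly decreasing in θ, so the posterior mode lies at the lower boundary of the support.

θ̂_MAP = 5.77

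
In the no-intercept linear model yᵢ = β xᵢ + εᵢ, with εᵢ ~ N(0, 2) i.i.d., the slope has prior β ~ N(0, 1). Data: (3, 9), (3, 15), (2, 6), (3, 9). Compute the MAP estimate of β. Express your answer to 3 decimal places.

β̂_MAP = 3.364

log p(β | y) = −Σ(yᵢ − βxᵢ)²/(2·2) − β²/(2·1) + const.
Setting the derivative to zero: Σxᵢ(yᵢ − βxᵢ)/2 − β/1 = 0, so β = Σxᵢyᵢ / (Σxᵢ² + σ²/τ²).
Σxᵢyᵢ = 3·9 + 3·15 + 2·6 + 3·9 = 111; Σxᵢ² = 31; σ²/τ² = 2.
β̂_MAP = 111 / (31 + 2) = 111/33 ≈ 3.364.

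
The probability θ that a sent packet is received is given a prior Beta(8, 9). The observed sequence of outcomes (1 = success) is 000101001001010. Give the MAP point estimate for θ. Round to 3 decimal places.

Prior: Beta(8, 9).
Data: 5 successes in 15 trials (from the sequence). The binomial likelihood contributes θ^5(1−θ)^10, so the posterior is Beta(8+5, 9+10) = Beta(13, 19).
For Beta(a, b) with a, b > 1 the mode is (a−1)/(a+b−2) = 12/30 ≈ 0.400.

θ̂_MAP = 0.400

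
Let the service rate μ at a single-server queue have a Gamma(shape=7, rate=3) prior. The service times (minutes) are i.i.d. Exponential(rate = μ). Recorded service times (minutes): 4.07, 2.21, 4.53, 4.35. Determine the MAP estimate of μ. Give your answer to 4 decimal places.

μ̂_MAP = 0.5507

The Exponential(rate=μ) likelihood is ∝ μ^n e^(−μΣtᵢ). Here n = 4 and Σtᵢ = 4.07 + 2.21 + 4.53 + 4.35 = 15.16.
Posterior ∝ μ^6e^(−3μ) · μ^4e^(−15.16μ) = μ^10e^(−18.16μ), i.e. Gamma(11, 18.16).
Mode = (a−1)/b = 10/18.16 ≈ 0.5507.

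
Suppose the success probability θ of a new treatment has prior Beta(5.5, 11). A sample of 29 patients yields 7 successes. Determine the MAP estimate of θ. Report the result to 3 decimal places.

θ̂_MAP = 0.264

Prior: Beta(5.5, 11).
Data: 7 successes in 29 trials. The binomial likelihood contributes θ^7(1−θ)^22, so the posterior is Beta(5.5+7, 11+22) = Beta(12.5, 33).
For Beta(a, b) with a, b > 1 the mode is (a−1)/(a+b−2) = 11.5/43.5 ≈ 0.264.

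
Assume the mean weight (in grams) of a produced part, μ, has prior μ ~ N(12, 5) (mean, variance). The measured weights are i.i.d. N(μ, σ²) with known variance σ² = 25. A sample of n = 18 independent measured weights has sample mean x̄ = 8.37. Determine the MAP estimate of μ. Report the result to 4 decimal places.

n = 18, x̄ = 8.37.
For a Normal prior and Normal likelihood with known variance, the posterior is Normal; its mode equals its mean, the precision-weighted average.
Prior precision 1/σ₀² = 1/5 = 0.2; data precision n/σ² = 18/25 = 0.72.
μ̂ = (0.2·12 + 0.72·8.37) / (0.2 + 0.72) = 8.4264/0.92 = 10533/1150 ≈ 9.1591.

μ̂_MAP = 9.1591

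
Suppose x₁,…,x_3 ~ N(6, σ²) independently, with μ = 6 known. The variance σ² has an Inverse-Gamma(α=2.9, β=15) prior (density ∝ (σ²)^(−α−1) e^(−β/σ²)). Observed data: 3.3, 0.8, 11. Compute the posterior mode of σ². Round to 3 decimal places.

Sum of squared deviations about the known mean: SS = (3.3−6)² + (0.8−6)² + (11−6)² = 59.33.
The Normal likelihood contributes (σ²)^(−n/2) exp(−SS/(2σ²)), so the posterior is Inverse-Gamma(α + n/2, β + SS/2) = Inverse-Gamma(4.4, 44.665).
The mode of Inverse-Gamma(a, b) is b/(a+1) = 44.665/5.4 ≈ 8.271.

σ̂²_MAP = 8.271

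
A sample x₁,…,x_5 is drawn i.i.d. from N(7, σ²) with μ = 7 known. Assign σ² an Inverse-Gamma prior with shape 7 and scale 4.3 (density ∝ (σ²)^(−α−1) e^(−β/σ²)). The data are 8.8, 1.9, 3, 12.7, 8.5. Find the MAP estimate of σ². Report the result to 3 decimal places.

σ̂²_MAP = 4.219

Sum of squared deviations about the known mean: SS = (8.8−7)² + (1.9−7)² + (3−7)² + (12.7−7)² + (8.5−7)² = 79.99.
The Normal likelihood contributes (σ²)^(−n/2) exp(−SS/(2σ²)), so the posterior is Inverse-Gamma(α + n/2, β + SS/2) = Inverse-Gamma(9.5, 44.295).
The mode of Inverse-Gamma(a, b) is b/(a+1) = 44.295/10.5 ≈ 4.219.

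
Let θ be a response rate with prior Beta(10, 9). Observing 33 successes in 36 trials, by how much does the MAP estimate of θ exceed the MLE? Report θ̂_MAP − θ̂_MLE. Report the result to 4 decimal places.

MAP − MLE = -0.1242

Posterior is Beta(43, 12); MAP = (43−1)/(55−2) = 42/53 ≈ 0.79245.
MLE ignores the prior: θ̂_MLE = k/n = 33/36 ≈ 0.91667.
Difference = 42/53 − 33/36 = -79/636 ≈ -0.1242.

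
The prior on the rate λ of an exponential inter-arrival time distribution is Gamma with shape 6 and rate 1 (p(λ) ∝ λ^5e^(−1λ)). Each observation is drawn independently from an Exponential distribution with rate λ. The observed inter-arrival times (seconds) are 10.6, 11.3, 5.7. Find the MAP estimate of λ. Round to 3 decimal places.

The Exponential(rate=λ) likelihood is ∝ λ^n e^(−λΣtᵢ). Here n = 3 and Σtᵢ = 10.6 + 11.3 + 5.7 = 27.6.
Posterior ∝ λ^5e^(−1λ) · λ^3e^(−27.6λ) = λ^8e^(−28.6λ), i.e. Gamma(9, 28.6).
Mode = (a−1)/b = 8/28.6 ≈ 0.280.

λ̂_MAP = 0.280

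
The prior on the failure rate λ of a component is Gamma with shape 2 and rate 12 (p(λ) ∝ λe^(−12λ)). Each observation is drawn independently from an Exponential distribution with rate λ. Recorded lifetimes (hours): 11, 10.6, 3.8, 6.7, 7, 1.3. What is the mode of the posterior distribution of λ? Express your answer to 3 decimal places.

The Exponential(rate=λ) likelihood is ∝ λ^n e^(−λΣtᵢ). Here n = 6 and Σtᵢ = 11 + 10.6 + 3.8 + 6.7 + 7 + 1.3 = 40.4.
Posterior ∝ λe^(−12λ) · λ^6e^(−40.4λ) = λ^7e^(−52.4λ), i.e. Gamma(8, 52.4).
Mode = (a−1)/b = 7/52.4 ≈ 0.134.

λ̂_MAP = 0.134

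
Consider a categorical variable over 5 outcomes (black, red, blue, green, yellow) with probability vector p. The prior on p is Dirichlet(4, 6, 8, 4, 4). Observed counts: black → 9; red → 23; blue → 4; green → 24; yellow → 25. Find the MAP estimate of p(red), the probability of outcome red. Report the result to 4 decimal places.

The posterior is Dirichlet(αᵢ + nᵢ) = Dirichlet(13, 29, 12, 28, 29).
For a Dirichlet(a₁,…,a_K) with all aᵢ > 1, the mode has j-th component (aⱼ − 1)/(Σaᵢ − K).
Here Σaᵢ = 111 and K = 5, so p(red) = (29 − 1)/(111 − 5) = 28/106 ≈ 0.2642.

MAP estimate of p(red) = 0.2642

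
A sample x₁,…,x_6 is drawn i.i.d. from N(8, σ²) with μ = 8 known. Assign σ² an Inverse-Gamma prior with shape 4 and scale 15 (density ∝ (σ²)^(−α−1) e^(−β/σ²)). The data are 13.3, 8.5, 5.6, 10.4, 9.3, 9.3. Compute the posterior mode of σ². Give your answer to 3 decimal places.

σ̂²_MAP = 4.578

Sum of squared deviations about the known mean: SS = (13.3−8)² + (8.5−8)² + (5.6−8)² + (10.4−8)² + (9.3−8)² + (9.3−8)² = 43.24.
The Normal likelihood contributes (σ²)^(−n/2) exp(−SS/(2σ²)), so the posterior is Inverse-Gamma(α + n/2, β + SS/2) = Inverse-Gamma(7, 36.62).
The mode of Inverse-Gamma(a, b) is b/(a+1) = 36.62/8 ≈ 4.578.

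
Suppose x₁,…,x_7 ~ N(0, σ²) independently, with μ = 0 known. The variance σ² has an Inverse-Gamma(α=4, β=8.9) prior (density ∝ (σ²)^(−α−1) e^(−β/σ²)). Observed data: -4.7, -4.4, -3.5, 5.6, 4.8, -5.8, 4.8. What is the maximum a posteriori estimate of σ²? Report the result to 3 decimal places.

σ̂²_MAP = 10.740

Sum of squared deviations about the known mean: SS = (-4.7−0)² + (-4.4−0)² + (-3.5−0)² + (5.6−0)² + (4.8−0)² + (-5.8−0)² + (4.8−0)² = 164.78.
The Normal likelihood contributes (σ²)^(−n/2) exp(−SS/(2σ²)), so the posterior is Inverse-Gamma(α + n/2, β + SS/2) = Inverse-Gamma(7.5, 91.29).
The mode of Inverse-Gamma(a, b) is b/(a+1) = 91.29/8.5 ≈ 10.740.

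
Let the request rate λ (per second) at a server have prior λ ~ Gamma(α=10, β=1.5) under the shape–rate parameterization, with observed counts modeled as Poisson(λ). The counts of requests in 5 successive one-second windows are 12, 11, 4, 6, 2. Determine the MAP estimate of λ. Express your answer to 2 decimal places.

Σxᵢ = 12+11+4+6+2 = 35, with n = 5.
Posterior ∝ λ^9e^(−1.5λ) · λ^35e^(−5λ) = λ^44e^(−6.5λ), i.e. Gamma(shape=45, rate=6.5).
The mode of a Gamma(a, b) with a ≥ 1 (shape–rate) is (a−1)/b = 44/6.5 ≈ 6.77.

λ̂_MAP = 6.77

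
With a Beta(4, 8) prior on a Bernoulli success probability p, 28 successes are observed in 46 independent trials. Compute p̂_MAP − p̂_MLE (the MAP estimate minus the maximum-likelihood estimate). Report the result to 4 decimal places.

Posterior is Beta(32, 26); MAP = (32−1)/(58−2) = 31/56 ≈ 0.55357.
MLE ignores the prior: p̂_MLE = k/n = 28/46 ≈ 0.60870.
Difference = 31/56 − 28/46 = -71/1288 ≈ -0.0551.

MAP − MLE = -0.0551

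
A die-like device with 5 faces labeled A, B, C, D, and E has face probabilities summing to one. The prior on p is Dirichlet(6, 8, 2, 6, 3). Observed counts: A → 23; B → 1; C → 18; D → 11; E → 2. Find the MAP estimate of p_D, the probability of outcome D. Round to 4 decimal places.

MAP estimate of p_D = 0.2133

The posterior is Dirichlet(αᵢ + nᵢ) = Dirichlet(29, 9, 20, 17, 5).
For a Dirichlet(a₁,…,a_K) with all aᵢ > 1, the mode has j-th component (aⱼ − 1)/(Σaᵢ − K).
Here Σaᵢ = 80 and K = 5, so p_D = (17 − 1)/(80 − 5) = 16/75 ≈ 0.2133.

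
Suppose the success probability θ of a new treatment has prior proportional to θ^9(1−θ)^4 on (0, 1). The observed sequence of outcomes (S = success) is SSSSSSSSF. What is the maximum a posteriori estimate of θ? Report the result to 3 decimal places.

The prior density ∝ θ^9(1−θ)^4 is the kernel of Beta(10, 5).
Data: 8 successes in 9 trials (from the sequence). The binomial likelihood contributes θ^8(1−θ)^1, so the posterior is Beta(10+8, 5+1) = Beta(18, 6).
For Beta(a, b) with a, b > 1 the mode is (a−1)/(a+b−2) = 17/22 ≈ 0.773.

θ̂_MAP = 0.773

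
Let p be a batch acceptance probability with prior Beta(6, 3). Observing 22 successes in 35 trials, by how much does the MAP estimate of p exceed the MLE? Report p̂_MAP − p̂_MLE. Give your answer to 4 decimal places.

Posterior is Beta(28, 16); MAP = (28−1)/(44−2) = 27/42 ≈ 0.64286.
MLE ignores the prior: p̂_MLE = k/n = 22/35 ≈ 0.62857.
Difference = 27/42 − 22/35 = 1/70 ≈ 0.0143.

MAP − MLE = 0.0143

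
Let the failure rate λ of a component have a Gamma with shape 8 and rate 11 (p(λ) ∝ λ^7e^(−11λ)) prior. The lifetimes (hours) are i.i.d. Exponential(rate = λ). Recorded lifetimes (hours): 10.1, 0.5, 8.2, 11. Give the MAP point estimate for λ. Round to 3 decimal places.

λ̂_MAP = 0.270

The Exponential(rate=λ) likelihood is ∝ λ^n e^(−λΣtᵢ). Here n = 4 and Σtᵢ = 10.1 + 0.5 + 8.2 + 11 = 29.8.
Posterior ∝ λ^7e^(−11λ) · λ^4e^(−29.8λ) = λ^11e^(−40.8λ), i.e. Gamma(12, 40.8).
Mode = (a−1)/b = 11/40.8 ≈ 0.270.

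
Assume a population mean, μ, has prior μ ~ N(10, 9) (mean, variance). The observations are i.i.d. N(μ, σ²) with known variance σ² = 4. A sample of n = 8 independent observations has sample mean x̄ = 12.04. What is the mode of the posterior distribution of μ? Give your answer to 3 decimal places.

n = 8, x̄ = 12.04.
For a Normal prior and Normal likelihood with known variance, the posterior is Normal; its mode equals its mean, the precision-weighted average.
Prior precision 1/σ₀² = 1/9; data precision n/σ² = 8/4 = 2.
μ̂ = ((1/9)·10 + 2·12.04) / (1/9 + 2) = (5668/225)/(19/9) = 5668/475 ≈ 11.933.

μ̂_MAP = 11.933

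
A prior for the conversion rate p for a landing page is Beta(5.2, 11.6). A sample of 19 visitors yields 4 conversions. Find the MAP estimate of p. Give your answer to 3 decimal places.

Prior: Beta(5.2, 11.6).
Data: 4 successes in 19 trials. The binomial likelihood contributes p^4(1−p)^15, so the posterior is Beta(5.2+4, 11.6+15) = Beta(9.2, 26.6).
For Beta(a, b) with a, b > 1 the mode is (a−1)/(a+b−2) = 8.2/33.8 ≈ 0.243.

p̂_MAP = 0.243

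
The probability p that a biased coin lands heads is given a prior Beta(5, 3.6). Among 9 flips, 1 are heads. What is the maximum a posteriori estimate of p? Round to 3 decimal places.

Prior: Beta(5, 3.6).
Data: 1 success in 9 trials. The binomial likelihood contributes p(1−p)^8, so the posterior is Beta(5+1, 3.6+8) = Beta(6, 11.6).
For Beta(a, b) with a, b > 1 the mode is (a−1)/(a+b−2) = 5/15.6 ≈ 0.321.

p̂_MAP = 0.321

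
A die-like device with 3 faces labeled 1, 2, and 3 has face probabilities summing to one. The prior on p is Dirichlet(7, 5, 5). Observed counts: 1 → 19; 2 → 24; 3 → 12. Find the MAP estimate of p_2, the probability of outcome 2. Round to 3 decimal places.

The posterior is Dirichlet(αᵢ + nᵢ) = Dirichlet(26, 29, 17).
For a Dirichlet(a₁,…,a_K) with all aᵢ > 1, the mode has j-th component (aⱼ − 1)/(Σaᵢ − K).
Here Σaᵢ = 72 and K = 3, so p_2 = (29 − 1)/(72 − 3) = 28/69 ≈ 0.406.

MAP estimate: 0.406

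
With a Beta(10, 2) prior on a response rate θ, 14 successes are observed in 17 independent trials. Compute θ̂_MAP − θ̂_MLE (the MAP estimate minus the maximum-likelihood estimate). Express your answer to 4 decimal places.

Posterior is Beta(24, 5); MAP = (24−1)/(29−2) = 23/27 ≈ 0.85185.
MLE ignores the prior: θ̂_MLE = k/n = 14/17 ≈ 0.82353.
Difference = 23/27 − 14/17 = 13/459 ≈ 0.0283.

MAP − MLE = 0.0283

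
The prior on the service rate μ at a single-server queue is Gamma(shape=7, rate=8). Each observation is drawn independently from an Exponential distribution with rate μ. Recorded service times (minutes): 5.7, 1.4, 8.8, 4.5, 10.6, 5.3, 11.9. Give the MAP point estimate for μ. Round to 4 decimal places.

The Exponential(rate=μ) likelihood is ∝ μ^n e^(−μΣtᵢ). Here n = 7 and Σtᵢ = 5.7 + 1.4 + 8.8 + 4.5 + 10.6 + 5.3 + 11.9 = 48.2.
Posterior ∝ μ^6e^(−8μ) · μ^7e^(−48.2μ) = μ^13e^(−56.2μ), i.e. Gamma(14, 56.2).
Mode = (a−1)/b = 13/56.2 ≈ 0.2313.

μ̂_MAP = 0.2313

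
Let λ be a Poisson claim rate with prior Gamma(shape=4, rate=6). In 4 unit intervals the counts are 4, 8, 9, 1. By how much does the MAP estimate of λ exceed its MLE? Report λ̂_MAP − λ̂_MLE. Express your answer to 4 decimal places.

Σxᵢ = 22. Posterior is Gamma(26, 10); MAP = (26−1)/10 = 25/10 ≈ 2.50000.
MLE = x̄ = 22/4 ≈ 5.50000.
Difference = 25/10 − 22/4 = -3 ≈ -3.0000.

MAP − MLE = -3.0000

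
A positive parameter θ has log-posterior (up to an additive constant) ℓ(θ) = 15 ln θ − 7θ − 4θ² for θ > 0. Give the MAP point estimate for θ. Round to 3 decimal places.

θ̂_MAP = 1.000

ℓ'(θ) = 15/θ − 7 − 8θ. Setting this to zero and multiplying by θ: 8θ² + 7θ − 15 = 0.
θ = (−7 + √(7² + 4·8·15)) / (2·8) = (−7 + √529) / 16 = (−7 + 23)/16 = 1.
ℓ''(θ) = −15/θ² − 8 < 0, confirming a maximum.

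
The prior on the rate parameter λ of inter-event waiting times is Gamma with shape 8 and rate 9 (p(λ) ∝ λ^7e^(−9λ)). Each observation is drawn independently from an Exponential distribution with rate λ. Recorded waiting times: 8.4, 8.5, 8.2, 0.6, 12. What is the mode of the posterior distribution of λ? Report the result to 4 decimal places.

λ̂_MAP = 0.2570

The Exponential(rate=λ) likelihood is ∝ λ^n e^(−λΣtᵢ). Here n = 5 and Σtᵢ = 8.4 + 8.5 + 8.2 + 0.6 + 12 = 37.7.
Posterior ∝ λ^7e^(−9λ) · λ^5e^(−37.7λ) = λ^12e^(−46.7λ), i.e. Gamma(13, 46.7).
Mode = (a−1)/b = 12/46.7 ≈ 0.2570.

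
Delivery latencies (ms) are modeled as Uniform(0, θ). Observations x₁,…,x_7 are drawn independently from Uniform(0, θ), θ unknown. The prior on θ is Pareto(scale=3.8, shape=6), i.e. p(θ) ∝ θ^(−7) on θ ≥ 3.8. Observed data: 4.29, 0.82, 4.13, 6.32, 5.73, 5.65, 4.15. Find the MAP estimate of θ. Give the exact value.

θ̂_MAP = 6.32

The Uniform(0, θ) likelihood is θ^(−n) for θ ≥ max(xᵢ), zero otherwise. Here max(xᵢ) = 6.32.
Posterior ∝ θ^(−7) · θ^(−7) = θ^(−14) on θ ≥ max(3.8, 6.32) = 6.32.
This density is strictly decreasing in θ, so the posterior mode lies at the lower boundary of the support.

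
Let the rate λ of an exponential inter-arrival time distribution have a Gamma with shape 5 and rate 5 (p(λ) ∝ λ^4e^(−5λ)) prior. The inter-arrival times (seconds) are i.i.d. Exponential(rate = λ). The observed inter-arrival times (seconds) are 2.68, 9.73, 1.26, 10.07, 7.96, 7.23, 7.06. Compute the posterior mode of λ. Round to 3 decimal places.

The Exponential(rate=λ) likelihood is ∝ λ^n e^(−λΣtᵢ). Here n = 7 and Σtᵢ = 2.68 + 9.73 + 1.26 + 10.07 + 7.96 + 7.23 + 7.06 = 45.99.
Posterior ∝ λ^4e^(−5λ) · λ^7e^(−45.99λ) = λ^11e^(−50.99λ), i.e. Gamma(12, 50.99).
Mode = (a−1)/b = 11/50.99 ≈ 0.216.

λ̂_MAP = 0.216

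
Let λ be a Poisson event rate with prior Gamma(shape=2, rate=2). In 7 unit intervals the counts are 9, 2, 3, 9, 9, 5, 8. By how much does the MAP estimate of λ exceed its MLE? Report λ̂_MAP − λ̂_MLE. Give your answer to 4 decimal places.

Σxᵢ = 45. Posterior is Gamma(47, 9); MAP = (47−1)/9 = 46/9 ≈ 5.11111.
MLE = x̄ = 45/7 ≈ 6.42857.
Difference = 46/9 − 45/7 = -83/63 ≈ -1.3175.

MAP − MLE = -1.3175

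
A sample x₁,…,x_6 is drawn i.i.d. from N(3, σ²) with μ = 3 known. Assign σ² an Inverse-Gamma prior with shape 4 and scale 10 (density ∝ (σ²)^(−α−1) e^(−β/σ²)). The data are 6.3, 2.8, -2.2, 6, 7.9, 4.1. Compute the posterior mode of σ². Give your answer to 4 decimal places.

σ̂²_MAP = 5.7619

Sum of squared deviations about the known mean: SS = (6.3−3)² + (2.8−3)² + (-2.2−3)² + (6−3)² + (7.9−3)² + (4.1−3)² = 72.19.
The Normal likelihood contributes (σ²)^(−n/2) exp(−SS/(2σ²)), so the posterior is Inverse-Gamma(α + n/2, β + SS/2) = Inverse-Gamma(7, 46.095).
The mode of Inverse-Gamma(a, b) is b/(a+1) = 46.095/8 ≈ 5.7619.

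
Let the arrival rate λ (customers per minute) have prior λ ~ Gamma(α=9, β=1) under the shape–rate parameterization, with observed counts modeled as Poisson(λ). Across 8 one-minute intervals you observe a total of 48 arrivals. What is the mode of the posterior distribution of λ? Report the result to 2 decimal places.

λ̂_MAP = 6.22

Σxᵢ = 48, n = 8.
Posterior ∝ λ^8e^(−1λ) · λ^48e^(−8λ) = λ^56e^(−9λ), i.e. Gamma(shape=57, rate=9).
The mode of a Gamma(a, b) with a ≥ 1 (shape–rate) is (a−1)/b = 56/9 ≈ 6.22.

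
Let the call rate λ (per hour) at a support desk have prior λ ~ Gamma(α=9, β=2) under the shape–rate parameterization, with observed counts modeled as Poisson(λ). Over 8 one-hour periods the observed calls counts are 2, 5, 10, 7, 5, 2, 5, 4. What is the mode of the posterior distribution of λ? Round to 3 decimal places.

λ̂_MAP = 4.800

Σxᵢ = 2+5+10+7+5+2+5+4 = 40, with n = 8.
Posterior ∝ λ^8e^(−2λ) · λ^40e^(−8λ) = λ^48e^(−10λ), i.e. Gamma(shape=49, rate=10).
The mode of a Gamma(a, b) with a ≥ 1 (shape–rate) is (a−1)/b = 48/10 ≈ 4.800.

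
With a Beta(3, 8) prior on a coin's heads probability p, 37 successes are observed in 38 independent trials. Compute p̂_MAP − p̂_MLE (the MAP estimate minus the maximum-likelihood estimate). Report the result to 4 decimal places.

MAP − MLE = -0.1439

Posterior is Beta(40, 9); MAP = (40−1)/(49−2) = 39/47 ≈ 0.82979.
MLE ignores the prior: p̂_MLE = k/n = 37/38 ≈ 0.97368.
Difference = 39/47 − 37/38 = -257/1786 ≈ -0.1439.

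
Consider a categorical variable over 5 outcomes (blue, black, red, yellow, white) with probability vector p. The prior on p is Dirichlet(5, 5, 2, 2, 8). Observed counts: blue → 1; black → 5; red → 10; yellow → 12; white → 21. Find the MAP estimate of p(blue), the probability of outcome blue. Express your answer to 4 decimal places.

The posterior is Dirichlet(αᵢ + nᵢ) = Dirichlet(6, 10, 12, 14, 29).
For a Dirichlet(a₁,…,a_K) with all aᵢ > 1, the mode has j-th component (aⱼ − 1)/(Σaᵢ − K).
Here Σaᵢ = 71 and K = 5, so p(blue) = (6 − 1)/(71 − 5) = 5/66 ≈ 0.0758.

MAP estimate of p(blue) = 0.0758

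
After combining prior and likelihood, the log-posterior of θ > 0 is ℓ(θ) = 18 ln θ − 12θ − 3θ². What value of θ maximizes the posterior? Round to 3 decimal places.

θ̂_MAP = 1.000

ℓ'(θ) = 18/θ − 12 − 6θ. Setting this to zero and multiplying by θ: 6θ² + 12θ − 18 = 0.
θ = (−12 + √(12² + 4·6·18)) / (2·6) = (−12 + √576) / 12 = (−12 + 24)/12 = 1.
ℓ''(θ) = −18/θ² − 6 < 0, confirming a maximum.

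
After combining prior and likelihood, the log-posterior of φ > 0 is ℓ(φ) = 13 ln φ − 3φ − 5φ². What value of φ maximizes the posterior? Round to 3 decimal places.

φ̂_MAP = 1.000

ℓ'(φ) = 13/φ − 3 − 10φ. Setting this to zero and multiplying by φ: 10φ² + 3φ − 13 = 0.
φ = (−3 + √(3² + 4·10·13)) / (2·10) = (−3 + √529) / 20 = (−3 + 23)/20 = 1.
ℓ''(φ) = −13/φ² − 10 < 0, confirming a maximum.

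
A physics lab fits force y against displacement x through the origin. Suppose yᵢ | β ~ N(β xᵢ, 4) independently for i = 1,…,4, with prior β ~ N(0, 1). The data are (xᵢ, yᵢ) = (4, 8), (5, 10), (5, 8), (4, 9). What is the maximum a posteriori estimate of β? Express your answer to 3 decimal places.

log p(β | y) = −Σ(yᵢ − βxᵢ)²/(2·4) − β²/(2·1) + const.
Setting the derivative to zero: Σxᵢ(yᵢ − βxᵢ)/4 − β/1 = 0, so β = Σxᵢyᵢ / (Σxᵢ² + σ²/τ²).
Σxᵢyᵢ = 4·8 + 5·10 + 5·8 + 4·9 = 158; Σxᵢ² = 82; σ²/τ² = 4.
β̂_MAP = 158 / (82 + 4) = 158/86 ≈ 1.837.

β̂_MAP = 1.837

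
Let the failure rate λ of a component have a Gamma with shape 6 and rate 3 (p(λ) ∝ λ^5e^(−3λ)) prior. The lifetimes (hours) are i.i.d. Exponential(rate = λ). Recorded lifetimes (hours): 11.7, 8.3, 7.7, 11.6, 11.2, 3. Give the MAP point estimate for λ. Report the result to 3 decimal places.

The Exponential(rate=λ) likelihood is ∝ λ^n e^(−λΣtᵢ). Here n = 6 and Σtᵢ = 11.7 + 8.3 + 7.7 + 11.6 + 11.2 + 3 = 53.5.
Posterior ∝ λ^5e^(−3λ) · λ^6e^(−53.5λ) = λ^11e^(−56.5λ), i.e. Gamma(12, 56.5).
Mode = (a−1)/b = 11/56.5 ≈ 0.195.

λ̂_MAP = 0.195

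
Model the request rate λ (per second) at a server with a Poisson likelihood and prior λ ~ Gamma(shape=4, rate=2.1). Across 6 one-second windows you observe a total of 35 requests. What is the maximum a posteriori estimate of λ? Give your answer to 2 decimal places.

Σxᵢ = 35, n = 6.
Posterior ∝ λ^3e^(−2.1λ) · λ^35e^(−6λ) = λ^38e^(−8.1λ), i.e. Gamma(shape=39, rate=8.1).
The mode of a Gamma(a, b) with a ≥ 1 (shape–rate) is (a−1)/b = 38/8.1 ≈ 4.69.

λ̂_MAP = 4.69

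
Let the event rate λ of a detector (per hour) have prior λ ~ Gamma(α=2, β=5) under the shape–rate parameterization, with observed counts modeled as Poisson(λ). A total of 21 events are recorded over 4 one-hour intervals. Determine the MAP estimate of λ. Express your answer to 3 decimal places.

Σxᵢ = 21, n = 4.
Posterior ∝ λe^(−5λ) · λ^21e^(−4λ) = λ^22e^(−9λ), i.e. Gamma(shape=23, rate=9).
The mode of a Gamma(a, b) with a ≥ 1 (shape–rate) is (a−1)/b = 22/9 ≈ 2.444.

λ̂_MAP = 2.444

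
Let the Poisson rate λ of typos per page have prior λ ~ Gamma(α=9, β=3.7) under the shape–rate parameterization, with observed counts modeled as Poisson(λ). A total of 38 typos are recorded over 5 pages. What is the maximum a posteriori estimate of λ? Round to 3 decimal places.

λ̂_MAP = 5.287

Σxᵢ = 38, n = 5.
Posterior ∝ λ^8e^(−3.7λ) · λ^38e^(−5λ) = λ^46e^(−8.7λ), i.e. Gamma(shape=47, rate=8.7).
The mode of a Gamma(a, b) with a ≥ 1 (shape–rate) is (a−1)/b = 46/8.7 ≈ 5.287.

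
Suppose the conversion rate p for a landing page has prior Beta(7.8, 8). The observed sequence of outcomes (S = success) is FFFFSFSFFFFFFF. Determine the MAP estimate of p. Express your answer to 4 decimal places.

Prior: Beta(7.8, 8).
Data: 2 successes in 14 trials (from the sequence). The binomial likelihood contributes p^2(1−p)^12, so the posterior is Beta(7.8+2, 8+12) = Beta(9.8, 20).
For Beta(a, b) with a, b > 1 the mode is (a−1)/(a+b−2) = 8.8/27.8 ≈ 0.3165.

p̂_MAP = 0.3165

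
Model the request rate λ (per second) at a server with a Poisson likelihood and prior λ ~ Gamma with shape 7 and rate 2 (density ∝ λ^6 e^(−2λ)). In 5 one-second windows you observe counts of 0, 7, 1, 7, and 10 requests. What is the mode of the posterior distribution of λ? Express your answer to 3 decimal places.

λ̂_MAP = 4.429

Σxᵢ = 0+7+1+7+10 = 25, with n = 5.
Posterior ∝ λ^6e^(−2λ) · λ^25e^(−5λ) = λ^31e^(−7λ), i.e. Gamma(shape=32, rate=7).
The mode of a Gamma(a, b) with a ≥ 1 (shape–rate) is (a−1)/b = 31/7 ≈ 4.429.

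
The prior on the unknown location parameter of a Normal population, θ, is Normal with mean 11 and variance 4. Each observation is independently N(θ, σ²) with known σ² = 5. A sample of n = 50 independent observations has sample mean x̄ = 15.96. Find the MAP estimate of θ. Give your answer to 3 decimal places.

θ̂_MAP = 15.839

n = 50, x̄ = 15.96.
For a Normal prior and Normal likelihood with known variance, the posterior is Normal; its mode equals its mean, the precision-weighted average.
Prior precision 1/σ₀² = 1/4 = 0.25; data precision n/σ² = 50/5 = 10.
θ̂ = (0.25·11 + 10·15.96) / (0.25 + 10) = 162.35/10.25 = 3247/205 ≈ 15.839.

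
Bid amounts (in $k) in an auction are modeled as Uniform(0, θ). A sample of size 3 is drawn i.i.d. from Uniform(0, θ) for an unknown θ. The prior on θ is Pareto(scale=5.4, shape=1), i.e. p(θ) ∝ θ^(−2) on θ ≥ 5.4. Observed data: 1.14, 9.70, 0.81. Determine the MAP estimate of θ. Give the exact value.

θ̂_MAP = 9.70

The Uniform(0, θ) likelihood is θ^(−n) for θ ≥ max(xᵢ), zero otherwise. Here max(xᵢ) = 9.70.
Posterior ∝ θ^(−2) · θ^(−3) = θ^(−5) on θ ≥ max(5.4, 9.70) = 9.70.
This density is strictly decreasing in θ, so the posterior mode lies at the lower boundary of the support.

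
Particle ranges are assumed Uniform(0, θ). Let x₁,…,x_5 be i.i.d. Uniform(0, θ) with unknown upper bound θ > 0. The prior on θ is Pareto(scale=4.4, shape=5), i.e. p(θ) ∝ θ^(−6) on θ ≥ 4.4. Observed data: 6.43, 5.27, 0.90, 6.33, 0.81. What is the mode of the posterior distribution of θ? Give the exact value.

θ̂_MAP = 6.43

The Uniform(0, θ) likelihood is θ^(−n) for θ ≥ max(xᵢ), zero otherwise. Here max(xᵢ) = 6.43.
Posterior ∝ θ^(−6) · θ^(−5) = θ^(−11) on θ ≥ max(4.4, 6.43) = 6.43.
This density is strictly decreasing in θ, so the posterior mode lies at the lower boundary of the support.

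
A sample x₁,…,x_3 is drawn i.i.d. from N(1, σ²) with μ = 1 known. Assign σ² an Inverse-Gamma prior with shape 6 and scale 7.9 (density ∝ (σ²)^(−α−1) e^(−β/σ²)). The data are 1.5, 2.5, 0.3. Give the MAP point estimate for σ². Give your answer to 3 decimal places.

σ̂²_MAP = 1.105

Sum of squared deviations about the known mean: SS = (1.5−1)² + (2.5−1)² + (0.3−1)² = 2.99.
The Normal likelihood contributes (σ²)^(−n/2) exp(−SS/(2σ²)), so the posterior is Inverse-Gamma(α + n/2, β + SS/2) = Inverse-Gamma(7.5, 9.395).
The mode of Inverse-Gamma(a, b) is b/(a+1) = 9.395/8.5 ≈ 1.105.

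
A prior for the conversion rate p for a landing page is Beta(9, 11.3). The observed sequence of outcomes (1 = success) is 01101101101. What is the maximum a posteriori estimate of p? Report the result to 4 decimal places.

p̂_MAP = 0.5119

Prior: Beta(9, 11.3).
Data: 7 successes in 11 trials (from the sequence). The binomial likelihood contributes p^7(1−p)^4, so the posterior is Beta(9+7, 11.3+4) = Beta(16, 15.3).
For Beta(a, b) with a, b > 1 the mode is (a−1)/(a+b−2) = 15/29.3 ≈ 0.5119.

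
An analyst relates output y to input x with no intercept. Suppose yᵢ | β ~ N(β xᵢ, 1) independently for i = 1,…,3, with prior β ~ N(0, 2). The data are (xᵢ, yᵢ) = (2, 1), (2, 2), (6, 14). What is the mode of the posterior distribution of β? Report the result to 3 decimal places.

β̂_MAP = 2.022

log p(β | y) = −Σ(yᵢ − βxᵢ)²/(2·1) − β²/(2·2) + const.
Setting the derivative to zero: Σxᵢ(yᵢ − βxᵢ)/1 − β/2 = 0, so β = Σxᵢyᵢ / (Σxᵢ² + σ²/τ²).
Σxᵢyᵢ = 2·1 + 2·2 + 6·14 = 90; Σxᵢ² = 44; σ²/τ² = 0.5.
β̂_MAP = 90 / (44 + 0.5) = 90/44.5 ≈ 2.022.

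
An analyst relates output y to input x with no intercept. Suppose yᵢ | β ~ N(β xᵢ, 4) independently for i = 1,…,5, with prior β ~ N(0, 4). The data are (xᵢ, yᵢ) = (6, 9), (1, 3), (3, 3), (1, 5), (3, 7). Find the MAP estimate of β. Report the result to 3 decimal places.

β̂_MAP = 1.614

log p(β | y) = −Σ(yᵢ − βxᵢ)²/(2·4) − β²/(2·4) + const.
Setting the derivative to zero: Σxᵢ(yᵢ − βxᵢ)/4 − β/4 = 0, so β = Σxᵢyᵢ / (Σxᵢ² + σ²/τ²).
Σxᵢyᵢ = 6·9 + 1·3 + 3·3 + 1·5 + 3·7 = 92; Σxᵢ² = 56; σ²/τ² = 1.
β̂_MAP = 92 / (56 + 1) = 92/57 ≈ 1.614.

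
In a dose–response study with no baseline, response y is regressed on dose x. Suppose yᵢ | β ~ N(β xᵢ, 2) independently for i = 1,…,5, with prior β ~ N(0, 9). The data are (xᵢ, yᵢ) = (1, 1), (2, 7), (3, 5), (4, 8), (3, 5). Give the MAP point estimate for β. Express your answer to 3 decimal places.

β̂_MAP = 1.963

log p(β | y) = −Σ(yᵢ − βxᵢ)²/(2·2) − β²/(2·9) + const.
Setting the derivative to zero: Σxᵢ(yᵢ − βxᵢ)/2 − β/9 = 0, so β = Σxᵢyᵢ / (Σxᵢ² + σ²/τ²).
Σxᵢyᵢ = 1·1 + 2·7 + 3·5 + 4·8 + 3·5 = 77; Σxᵢ² = 39; σ²/τ² = 2/9.
β̂_MAP = 77 / (39 + 2/9) = 77/(353/9) = 693/353 ≈ 1.963.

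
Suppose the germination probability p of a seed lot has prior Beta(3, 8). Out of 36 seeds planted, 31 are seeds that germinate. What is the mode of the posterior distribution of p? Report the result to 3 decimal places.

p̂_MAP = 0.733

Prior: Beta(3, 8).
Data: 31 successes in 36 trials. The binomial likelihood contributes p^31(1−p)^5, so the posterior is Beta(3+31, 8+5) = Beta(34, 13).
For Beta(a, b) with a, b > 1 the mode is (a−1)/(a+b−2) = 33/45 ≈ 0.733.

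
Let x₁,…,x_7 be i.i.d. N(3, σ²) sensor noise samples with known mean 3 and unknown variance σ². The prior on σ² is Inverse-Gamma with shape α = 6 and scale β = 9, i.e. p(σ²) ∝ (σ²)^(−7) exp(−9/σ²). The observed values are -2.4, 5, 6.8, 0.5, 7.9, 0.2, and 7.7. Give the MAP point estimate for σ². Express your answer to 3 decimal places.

σ̂²_MAP = 5.990

Sum of squared deviations about the known mean: SS = (-2.4−3)² + (5−3)² + (6.8−3)² + (0.5−3)² + (7.9−3)² + (0.2−3)² + (7.7−3)² = 107.79.
The Normal likelihood contributes (σ²)^(−n/2) exp(−SS/(2σ²)), so the posterior is Inverse-Gamma(α + n/2, β + SS/2) = Inverse-Gamma(9.5, 62.895).
The mode of Inverse-Gamma(a, b) is b/(a+1) = 62.895/10.5 ≈ 5.990.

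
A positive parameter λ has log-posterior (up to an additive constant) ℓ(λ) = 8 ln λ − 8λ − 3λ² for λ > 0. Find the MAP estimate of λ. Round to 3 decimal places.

ℓ'(λ) = 8/λ − 8 − 6λ. Setting this to zero and multiplying by λ: 6λ² + 8λ − 8 = 0.
λ = (−8 + √(8² + 4·6·8)) / (2·6) = (−8 + √256) / 12 = (−8 + 16)/12 = 2/3.
ℓ''(λ) = −8/λ² − 6 < 0, confirming a maximum.

λ̂_MAP = 0.667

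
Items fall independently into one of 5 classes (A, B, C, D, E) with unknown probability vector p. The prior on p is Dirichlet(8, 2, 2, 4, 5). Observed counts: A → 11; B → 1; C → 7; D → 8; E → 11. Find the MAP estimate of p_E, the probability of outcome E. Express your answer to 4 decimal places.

MAP estimate of p_E = 0.2778

The posterior is Dirichlet(αᵢ + nᵢ) = Dirichlet(19, 3, 9, 12, 16).
For a Dirichlet(a₁,…,a_K) with all aᵢ > 1, the mode has j-th component (aⱼ − 1)/(Σaᵢ − K).
Here Σaᵢ = 59 and K = 5, so p_E = (16 − 1)/(59 − 5) = 15/54 ≈ 0.2778.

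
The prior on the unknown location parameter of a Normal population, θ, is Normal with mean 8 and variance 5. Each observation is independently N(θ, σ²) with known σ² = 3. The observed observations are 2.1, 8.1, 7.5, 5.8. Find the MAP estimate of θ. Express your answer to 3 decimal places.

n = 4; x̄ = (2.1 + 8.1 + 7.5 + 5.8)/4 = 23.5/4 = 5.875.
For a Normal prior and Normal likelihood with known variance, the posterior is Normal; its mode equals its mean, the precision-weighted average.
Prior precision 1/σ₀² = 1/5 = 0.2; data precision n/σ² = 4/3.
θ̂ = (0.2·8 + (4/3)·5.875) / (0.2 + 4/3) = (283/30)/(23/15) = 283/46 ≈ 6.152.

θ̂_MAP = 6.152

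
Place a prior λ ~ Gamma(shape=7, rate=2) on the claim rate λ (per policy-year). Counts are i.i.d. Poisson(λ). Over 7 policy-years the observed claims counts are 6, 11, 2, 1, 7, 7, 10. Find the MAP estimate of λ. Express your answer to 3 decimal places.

Σxᵢ = 6+11+2+1+7+7+10 = 44, with n = 7.
Posterior ∝ λ^6e^(−2λ) · λ^44e^(−7λ) = λ^50e^(−9λ), i.e. Gamma(shape=51, rate=9).
The mode of a Gamma(a, b) with a ≥ 1 (shape–rate) is (a−1)/b = 50/9 ≈ 5.556.

λ̂_MAP = 5.556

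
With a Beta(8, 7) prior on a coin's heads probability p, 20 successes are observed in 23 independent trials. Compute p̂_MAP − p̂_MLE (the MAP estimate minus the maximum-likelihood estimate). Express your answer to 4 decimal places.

MAP − MLE = -0.1196

Posterior is Beta(28, 10); MAP = (28−1)/(38−2) = 27/36 ≈ 0.75000.
MLE ignores the prior: p̂_MLE = k/n = 20/23 ≈ 0.86957.
Difference = 27/36 − 20/23 = -11/92 ≈ -0.1196.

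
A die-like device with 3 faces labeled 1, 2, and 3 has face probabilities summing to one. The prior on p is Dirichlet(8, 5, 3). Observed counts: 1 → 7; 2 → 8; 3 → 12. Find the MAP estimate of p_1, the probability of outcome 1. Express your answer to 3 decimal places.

The posterior is Dirichlet(αᵢ + nᵢ) = Dirichlet(15, 13, 15).
For a Dirichlet(a₁,…,a_K) with all aᵢ > 1, the mode has j-th component (aⱼ − 1)/(Σaᵢ − K).
Here Σaᵢ = 43 and K = 3, so p_1 = (15 − 1)/(43 − 3) = 14/40 ≈ 0.350.

MAP estimate: 0.350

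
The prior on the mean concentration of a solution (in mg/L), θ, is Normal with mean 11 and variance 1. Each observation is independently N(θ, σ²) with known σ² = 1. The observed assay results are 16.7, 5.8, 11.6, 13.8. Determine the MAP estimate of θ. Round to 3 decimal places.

n = 4; x̄ = (16.7 + 5.8 + 11.6 + 13.8)/4 = 47.9/4 = 11.975.
For a Normal prior and Normal likelihood with known variance, the posterior is Normal; its mode equals its mean, the precision-weighted average.
Prior precision 1/σ₀² = 1/1 = 1; data precision n/σ² = 4/1 = 4.
θ̂ = (1·11 + 4·11.975) / (1 + 4) = 58.9/5 = 11.780.

θ̂_MAP = 11.780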